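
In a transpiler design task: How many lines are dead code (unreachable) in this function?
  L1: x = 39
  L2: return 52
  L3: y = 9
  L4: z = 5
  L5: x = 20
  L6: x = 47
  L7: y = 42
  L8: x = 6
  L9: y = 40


Analyzing control flow:
  L1: reachable (before return)
  L2: reachable (return statement)
  L3: DEAD (after return at L2)
  L4: DEAD (after return at L2)
  L5: DEAD (after return at L2)
  L6: DEAD (after return at L2)
  L7: DEAD (after return at L2)
  L8: DEAD (after return at L2)
  L9: DEAD (after return at L2)
Return at L2, total lines = 9
Dead lines: L3 through L9
Count: 7

7


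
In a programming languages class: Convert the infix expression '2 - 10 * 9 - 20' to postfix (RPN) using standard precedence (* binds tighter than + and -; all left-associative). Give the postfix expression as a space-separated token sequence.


Applying the shunting-yard algorithm:
  Operand 2 -> output
  Push '-' onto operator stack -> op-stack: [-]
  Operand 10 -> output
  Push '*' onto operator stack -> op-stack: [-, *]
  Operand 9 -> output
  See '-' (prec 1); top '*' (prec 2) >= it -> pop '*' to output
  See '-' (prec 1); top '-' (prec 1) >= it -> pop '-' to output
  Push '-' onto operator stack -> op-stack: [-]
  Operand 20 -> output
  End of input: pop '-' to output
Postfix result: 2 10 9 * - 20 -

2 10 9 * - 20 -


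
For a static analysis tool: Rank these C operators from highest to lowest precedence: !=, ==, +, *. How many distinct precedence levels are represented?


Looking up precedence for each operator:
  != -> precedence 3
  == -> precedence 3
  + -> precedence 5
  * -> precedence 6
Sorted highest to lowest: *, +, !=, ==
Distinct precedence values: [6, 5, 3]
Number of distinct levels: 3

3


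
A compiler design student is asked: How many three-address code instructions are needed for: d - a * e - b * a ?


Expression: d - a * e - b * a
Generating three-address code (respecting * over +/- precedence):
  Instruction 1: t1 = a * e
  Instruction 2: t2 = b * a
  Instruction 3: t3 = d - t1
  Instruction 4: t4 = t3 - t2
Total instructions: 4

4


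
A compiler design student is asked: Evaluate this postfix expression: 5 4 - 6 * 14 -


Processing tokens left to right:
Push 5, Push 4
Pop 5 and 4, compute 5 - 4 = 1, push 1
Push 6
Pop 1 and 6, compute 1 * 6 = 6, push 6
Push 14
Pop 6 and 14, compute 6 - 14 = -8, push -8
Stack result: -8

-8


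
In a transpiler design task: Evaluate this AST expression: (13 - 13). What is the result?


Expression: (13 - 13)
Evaluating step by step:
  13 - 13 = 0
Result: 0

0


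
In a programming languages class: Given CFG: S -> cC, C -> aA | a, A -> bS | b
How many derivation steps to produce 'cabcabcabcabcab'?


Grammar: S -> cC, C -> aA | a, A -> bS | b
Deriving 'cabcabcabcabcab':
Step 1: S -> cC => cC
Step 2: C -> aA => caA
Step 3: A -> bS => cabS
Step 4: S -> cC => cabcC
Step 5: C -> aA => cabcaA
Step 6: A -> bS => cabcabS
Step 7: S -> cC => cabcabcC
Step 8: C -> aA => cabcabcaA
Step 9: A -> bS => cabcabcabS
Step 10: S -> cC => cabcabcabcC
Step 11: C -> aA => cabcabcabcaA
Step 12: A -> bS => cabcabcabcabS
Step 13: S -> cC => cabcabcabcabcC
Step 14: C -> aA => cabcabcabcabcaA
Step 15: A -> b => cabcabcabcabcab
Total derivation steps: 15

15


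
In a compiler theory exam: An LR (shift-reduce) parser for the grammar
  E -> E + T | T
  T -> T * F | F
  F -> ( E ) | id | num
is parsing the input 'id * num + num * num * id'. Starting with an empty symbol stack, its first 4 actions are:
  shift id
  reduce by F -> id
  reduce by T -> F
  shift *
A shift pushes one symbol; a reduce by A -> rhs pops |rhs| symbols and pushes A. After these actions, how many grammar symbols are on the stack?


Tracking the symbol stack through each action:
  Action 1: shift 'id' : push -> stack = [id] (size 1)
  Action 2: reduce by F -> id : pop 1, push F -> stack = [F] (size 1)
  Action 3: reduce by T -> F : pop 1, push T -> stack = [T] (size 1)
  Action 4: shift '*' : push -> stack = [T, *] (size 2)
Final stack size: 2

2


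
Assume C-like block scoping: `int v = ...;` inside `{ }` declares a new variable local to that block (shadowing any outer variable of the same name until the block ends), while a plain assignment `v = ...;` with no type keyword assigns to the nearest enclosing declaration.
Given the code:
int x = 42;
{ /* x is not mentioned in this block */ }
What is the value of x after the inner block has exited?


Analyzing scoping rules:
Outer scope: declares x = 42
Inner block: x is neither redeclared nor assigned -> unchanged
After the block -> 42
Result: 42

42


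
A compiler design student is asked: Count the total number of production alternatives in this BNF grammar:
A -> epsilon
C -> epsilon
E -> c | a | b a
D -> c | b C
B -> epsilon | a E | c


Counting alternatives per rule:
  A: 1 alternative(s)
  C: 1 alternative(s)
  E: 3 alternative(s)
  D: 2 alternative(s)
  B: 3 alternative(s)
Sum: 1 + 1 + 3 + 2 + 3 = 10

10


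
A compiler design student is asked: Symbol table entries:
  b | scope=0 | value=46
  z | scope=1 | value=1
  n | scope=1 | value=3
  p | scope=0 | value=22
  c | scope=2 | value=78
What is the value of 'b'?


Searching symbol table for 'b':
  b | scope=0 | value=46 <- MATCH
  z | scope=1 | value=1
  n | scope=1 | value=3
  p | scope=0 | value=22
  c | scope=2 | value=78
Found 'b' at scope 0 with value 46

46


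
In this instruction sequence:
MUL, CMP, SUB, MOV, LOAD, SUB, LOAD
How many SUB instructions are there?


Scanning instruction sequence for SUB:
  Position 1: MUL
  Position 2: CMP
  Position 3: SUB <- MATCH
  Position 4: MOV
  Position 5: LOAD
  Position 6: SUB <- MATCH
  Position 7: LOAD
Matches at positions: [3, 6]
Total SUB count: 2

2


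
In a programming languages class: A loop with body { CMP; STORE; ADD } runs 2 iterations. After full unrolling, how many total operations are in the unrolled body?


Loop body operations: CMP, STORE, ADD (3 ops per iteration)
Unrolling 2 iterations:
  Iteration 1: CMP, STORE, ADD (3 ops)
  Iteration 2: CMP, STORE, ADD (3 ops)
Total: 2 iterations * 3 ops/iter = 6 operations

6


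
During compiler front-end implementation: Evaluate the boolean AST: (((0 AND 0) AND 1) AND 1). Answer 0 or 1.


Step 1: Evaluate inner node
  0 AND 0 = 0
Step 2: Evaluate next node
  0 AND 1 = 0
Step 3: Evaluate root node
  0 AND 1 = 0

0


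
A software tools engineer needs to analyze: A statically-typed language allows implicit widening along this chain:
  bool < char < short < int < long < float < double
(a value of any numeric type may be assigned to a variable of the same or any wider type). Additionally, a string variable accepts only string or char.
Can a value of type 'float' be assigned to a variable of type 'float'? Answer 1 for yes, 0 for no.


Target variable type: float
Source value type: float
Numeric ranks: float=5, float=5
Widening allowed iff rank(source) <= rank(target): 5 <= 5? Yes
Result: 1

1


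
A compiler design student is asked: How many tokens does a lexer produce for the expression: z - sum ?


Scanning 'z - sum'
Token 1: 'z' -> identifier
Token 2: '-' -> operator
Token 3: 'sum' -> identifier
Total tokens: 3

3


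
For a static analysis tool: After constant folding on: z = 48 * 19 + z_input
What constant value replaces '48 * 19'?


Identifying constant sub-expression:
  Original: z = 48 * 19 + z_input
  48 and 19 are both compile-time constants
  Evaluating: 48 * 19 = 912
  After folding: z = 912 + z_input

912


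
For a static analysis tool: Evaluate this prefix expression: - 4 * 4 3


Parsing prefix expression: - 4 * 4 3
Step 1: Innermost operation '* 4 3'
  4 * 3 = 12
Step 2: Outer operation '- 4 [12]'
  4 - 12 = -8

-8


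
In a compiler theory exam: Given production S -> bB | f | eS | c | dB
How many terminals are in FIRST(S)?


Production: S -> bB | f | eS | c | dB
Examining each alternative for leading terminals:
  S -> bB : first terminal = 'b'
  S -> f : first terminal = 'f'
  S -> eS : first terminal = 'e'
  S -> c : first terminal = 'c'
  S -> dB : first terminal = 'd'
FIRST(S) = {b, c, d, e, f}
Count: 5

5


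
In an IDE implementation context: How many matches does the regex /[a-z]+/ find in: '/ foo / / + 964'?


Pattern: /[a-z]+/ (identifiers)
Input: '/ foo / / + 964'
Scanning for matches:
  Match 1: 'foo'
Total matches: 1

1


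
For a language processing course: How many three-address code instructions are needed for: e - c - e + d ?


Expression: e - c - e + d
Generating three-address code (respecting * over +/- precedence):
  Instruction 1: t1 = e - c
  Instruction 2: t2 = t1 - e
  Instruction 3: t3 = t2 + d
Total instructions: 3

3


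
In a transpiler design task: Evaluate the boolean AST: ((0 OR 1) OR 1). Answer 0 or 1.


Step 1: Evaluate inner node
  0 OR 1 = 1
Step 2: Evaluate root node
  1 OR 1 = 1

1


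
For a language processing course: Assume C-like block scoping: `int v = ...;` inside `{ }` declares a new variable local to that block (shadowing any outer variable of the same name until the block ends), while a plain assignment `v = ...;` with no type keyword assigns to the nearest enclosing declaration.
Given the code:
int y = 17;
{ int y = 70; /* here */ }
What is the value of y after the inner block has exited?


Analyzing scoping rules:
Outer scope: declares y = 17
Inner block: 'int y = 70;' declares a NEW y that shadows the outer one
When the block exits the inner y goes out of scope; the outer y was never modified -> 17
Result: 17

17


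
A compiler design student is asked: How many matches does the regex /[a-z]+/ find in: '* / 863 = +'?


Pattern: /[a-z]+/ (identifiers)
Input: '* / 863 = +'
Scanning for matches:
Total matches: 0

0


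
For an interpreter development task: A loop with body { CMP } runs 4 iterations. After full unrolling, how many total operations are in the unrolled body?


Loop body operations: CMP (1 op per iteration)
Unrolling 4 iterations:
  Iteration 1: CMP (1 ops)
  Iteration 2: CMP (1 ops)
  Iteration 3: CMP (1 ops)
  Iteration 4: CMP (1 ops)
Total: 4 iterations * 1 ops/iter = 4 operations

4


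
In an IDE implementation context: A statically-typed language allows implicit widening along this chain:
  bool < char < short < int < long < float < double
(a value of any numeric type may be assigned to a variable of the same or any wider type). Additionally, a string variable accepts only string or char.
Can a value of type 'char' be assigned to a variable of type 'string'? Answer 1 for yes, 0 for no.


Target variable type: string
Source value type: char
Rule: string accepts only {string, char}
  source 'char' in {string, char}? Yes
Result: 1

1


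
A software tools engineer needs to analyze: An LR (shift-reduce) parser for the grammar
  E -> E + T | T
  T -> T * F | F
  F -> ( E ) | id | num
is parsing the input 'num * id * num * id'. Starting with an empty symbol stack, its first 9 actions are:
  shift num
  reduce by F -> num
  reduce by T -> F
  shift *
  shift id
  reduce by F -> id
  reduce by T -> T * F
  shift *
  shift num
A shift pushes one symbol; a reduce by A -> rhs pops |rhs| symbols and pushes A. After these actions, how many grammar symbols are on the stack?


Tracking the symbol stack through each action:
  Action 1: shift 'num' : push -> stack = [num] (size 1)
  Action 2: reduce by F -> num : pop 1, push F -> stack = [F] (size 1)
  Action 3: reduce by T -> F : pop 1, push T -> stack = [T] (size 1)
  Action 4: shift '*' : push -> stack = [T, *] (size 2)
  Action 5: shift 'id' : push -> stack = [T, *, id] (size 3)
  Action 6: reduce by F -> id : pop 1, push F -> stack = [T, *, F] (size 3)
  Action 7: reduce by T -> T * F : pop 3, push T -> stack = [T] (size 1)
  Action 8: shift '*' : push -> stack = [T, *] (size 2)
  Action 9: shift 'num' : push -> stack = [T, *, num] (size 3)
Final stack size: 3

3


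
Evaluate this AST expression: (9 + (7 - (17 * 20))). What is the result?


Expression: (9 + (7 - (17 * 20)))
Evaluating step by step:
  17 * 20 = 340
  7 - 340 = -333
  9 + -333 = -324
Result: -324

-324


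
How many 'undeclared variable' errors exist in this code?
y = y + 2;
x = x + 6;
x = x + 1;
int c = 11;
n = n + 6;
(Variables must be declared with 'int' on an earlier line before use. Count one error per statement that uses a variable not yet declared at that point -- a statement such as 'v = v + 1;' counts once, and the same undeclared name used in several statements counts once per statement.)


Scanning code line by line:
  Line 1: use 'y' -> ERROR (undeclared)
  Line 2: use 'x' -> ERROR (undeclared)
  Line 3: use 'x' -> ERROR (undeclared)
  Line 4: declare 'c' -> declared = ['c']
  Line 5: use 'n' -> ERROR (undeclared)
Total undeclared variable errors: 4

4


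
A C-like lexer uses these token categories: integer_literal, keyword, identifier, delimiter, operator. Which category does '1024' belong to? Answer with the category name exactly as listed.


Token: '1024'
Checking categories:
  identifier: no
  integer_literal: YES
  operator: no
  keyword: no
  delimiter: no
Category: integer_literal

integer_literal


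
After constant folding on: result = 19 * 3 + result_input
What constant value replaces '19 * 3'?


Identifying constant sub-expression:
  Original: result = 19 * 3 + result_input
  19 and 3 are both compile-time constants
  Evaluating: 19 * 3 = 57
  After folding: result = 57 + result_input

57


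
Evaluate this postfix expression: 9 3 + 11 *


Processing tokens left to right:
Push 9, Push 3
Pop 9 and 3, compute 9 + 3 = 12, push 12
Push 11
Pop 12 and 11, compute 12 * 11 = 132, push 132
Stack result: 132

132


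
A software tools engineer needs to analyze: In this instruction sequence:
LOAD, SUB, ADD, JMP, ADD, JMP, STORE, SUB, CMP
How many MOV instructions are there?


Scanning instruction sequence for MOV:
  Position 1: LOAD
  Position 2: SUB
  Position 3: ADD
  Position 4: JMP
  Position 5: ADD
  Position 6: JMP
  Position 7: STORE
  Position 8: SUB
  Position 9: CMP
Matches at positions: []
Total MOV count: 0

0


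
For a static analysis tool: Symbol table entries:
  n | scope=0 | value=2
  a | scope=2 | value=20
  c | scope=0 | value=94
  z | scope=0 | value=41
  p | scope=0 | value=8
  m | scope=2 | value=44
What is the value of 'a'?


Searching symbol table for 'a':
  n | scope=0 | value=2
  a | scope=2 | value=20 <- MATCH
  c | scope=0 | value=94
  z | scope=0 | value=41
  p | scope=0 | value=8
  m | scope=2 | value=44
Found 'a' at scope 2 with value 20

20


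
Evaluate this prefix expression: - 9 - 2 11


Parsing prefix expression: - 9 - 2 11
Step 1: Innermost operation '- 2 11'
  2 - 11 = -9
Step 2: Outer operation '- 9 [-9]'
  9 - -9 = 18

18


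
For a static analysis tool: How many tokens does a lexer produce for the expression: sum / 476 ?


Scanning 'sum / 476'
Token 1: 'sum' -> identifier
Token 2: '/' -> operator
Token 3: '476' -> integer_literal
Total tokens: 3

3


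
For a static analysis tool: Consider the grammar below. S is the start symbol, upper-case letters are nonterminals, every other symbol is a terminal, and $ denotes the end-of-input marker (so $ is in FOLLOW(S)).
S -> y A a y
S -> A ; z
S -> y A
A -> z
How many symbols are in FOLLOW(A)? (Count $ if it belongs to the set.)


S is the start symbol and does not occur in any rule body, so FOLLOW(S) = {$}.
Examining every occurrence of A in a rule body:
  S -> y A a y : A is followed by terminal 'a' -> add 'a'
  S -> A ; z : A is followed by terminal ';' -> add ';'
  S -> y A : A is at the right end -> add FOLLOW(S) = {$}
  A -> z : A does not occur in the body -> contributes nothing
FOLLOW(A) = {;, a, $}
Count: 3

3


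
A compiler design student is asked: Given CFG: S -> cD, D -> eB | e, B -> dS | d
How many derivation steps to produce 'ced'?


Grammar: S -> cD, D -> eB | e, B -> dS | d
Deriving 'ced':
Step 1: S -> cD => cD
Step 2: D -> eB => ceB
Step 3: B -> d => ced
Total derivation steps: 3

3


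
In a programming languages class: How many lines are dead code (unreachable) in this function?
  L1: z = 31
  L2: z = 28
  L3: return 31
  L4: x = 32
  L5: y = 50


Analyzing control flow:
  L1: reachable (before return)
  L2: reachable (before return)
  L3: reachable (return statement)
  L4: DEAD (after return at L3)
  L5: DEAD (after return at L3)
Return at L3, total lines = 5
Dead lines: L4 through L5
Count: 2

2


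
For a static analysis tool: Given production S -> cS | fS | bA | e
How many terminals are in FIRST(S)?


Production: S -> cS | fS | bA | e
Examining each alternative for leading terminals:
  S -> cS : first terminal = 'c'
  S -> fS : first terminal = 'f'
  S -> bA : first terminal = 'b'
  S -> e : first terminal = 'e'
FIRST(S) = {b, c, e, f}
Count: 4

4


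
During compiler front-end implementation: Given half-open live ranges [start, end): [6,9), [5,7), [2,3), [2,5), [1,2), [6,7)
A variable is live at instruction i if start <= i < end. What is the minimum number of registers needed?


Live ranges:
  Var0: [6, 9)
  Var1: [5, 7)
  Var2: [2, 3)
  Var3: [2, 5)
  Var4: [1, 2)
  Var5: [6, 7)
Sweep-line events (position, delta, active):
  pos=1 start -> active=1
  pos=2 end -> active=0
  pos=2 start -> active=1
  pos=2 start -> active=2
  pos=3 end -> active=1
  pos=5 end -> active=0
  pos=5 start -> active=1
  pos=6 start -> active=2
  pos=6 start -> active=3
  pos=7 end -> active=2
  pos=7 end -> active=1
  pos=9 end -> active=0
Maximum simultaneous active: 3
Minimum registers needed: 3

3


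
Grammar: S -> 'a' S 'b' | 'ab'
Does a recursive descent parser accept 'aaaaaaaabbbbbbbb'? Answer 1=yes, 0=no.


Grammar accepts strings of the form a^n b^n (n >= 1)
Word: 'aaaaaaaabbbbbbbb'
Counting: 8 a's and 8 b's
Check: 8 == 8? Yes
Derivation (S -> aSb applied 7 time(s), then S -> ab): S => aSb => aaSbb => aaaSbbb => aaaaSbbbb => aaaaaSbbbbb => aaaaaaSbbbbbb => aaaaaaaSbbbbbbb => aaaaaaaabbbbbbbb
Accepted

1


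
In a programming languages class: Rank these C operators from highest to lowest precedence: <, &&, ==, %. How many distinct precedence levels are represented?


Looking up precedence for each operator:
  < -> precedence 4
  && -> precedence 2
  == -> precedence 3
  % -> precedence 6
Sorted highest to lowest: %, <, ==, &&
Distinct precedence values: [6, 4, 3, 2]
Number of distinct levels: 4

4


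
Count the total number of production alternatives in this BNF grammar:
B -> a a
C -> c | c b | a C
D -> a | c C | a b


Counting alternatives per rule:
  B: 1 alternative(s)
  C: 3 alternative(s)
  D: 3 alternative(s)
Sum: 1 + 3 + 3 = 7

7


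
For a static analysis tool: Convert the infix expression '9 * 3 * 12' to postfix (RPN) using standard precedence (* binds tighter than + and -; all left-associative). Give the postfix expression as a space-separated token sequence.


Applying the shunting-yard algorithm:
  Operand 9 -> output
  Push '*' onto operator stack -> op-stack: [*]
  Operand 3 -> output
  See '*' (prec 2); top '*' (prec 2) >= it -> pop '*' to output
  Push '*' onto operator stack -> op-stack: [*]
  Operand 12 -> output
  End of input: pop '*' to output
Postfix result: 9 3 * 12 *

9 3 * 12 *


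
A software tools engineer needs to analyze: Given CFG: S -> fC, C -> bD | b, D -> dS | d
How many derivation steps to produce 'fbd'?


Grammar: S -> fC, C -> bD | b, D -> dS | d
Deriving 'fbd':
Step 1: S -> fC => fC
Step 2: C -> bD => fbD
Step 3: D -> d => fbd
Total derivation steps: 3

3


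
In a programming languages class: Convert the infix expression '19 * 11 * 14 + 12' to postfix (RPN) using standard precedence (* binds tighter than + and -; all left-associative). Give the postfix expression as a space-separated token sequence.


Applying the shunting-yard algorithm:
  Operand 19 -> output
  Push '*' onto operator stack -> op-stack: [*]
  Operand 11 -> output
  See '*' (prec 2); top '*' (prec 2) >= it -> pop '*' to output
  Push '*' onto operator stack -> op-stack: [*]
  Operand 14 -> output
  See '+' (prec 1); top '*' (prec 2) >= it -> pop '*' to output
  Push '+' onto operator stack -> op-stack: [+]
  Operand 12 -> output
  End of input: pop '+' to output
Postfix result: 19 11 * 14 * 12 +

19 11 * 14 * 12 +


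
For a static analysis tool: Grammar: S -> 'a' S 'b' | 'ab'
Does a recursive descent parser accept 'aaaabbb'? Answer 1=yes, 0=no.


Grammar accepts strings of the form a^n b^n (n >= 1)
Word: 'aaaabbb'
Counting: 4 a's and 3 b's
Check: 4 == 3? No
Mismatch: a-count != b-count
Rejected

0


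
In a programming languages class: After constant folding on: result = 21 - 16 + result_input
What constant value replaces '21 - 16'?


Identifying constant sub-expression:
  Original: result = 21 - 16 + result_input
  21 and 16 are both compile-time constants
  Evaluating: 21 - 16 = 5
  After folding: result = 5 + result_input

5


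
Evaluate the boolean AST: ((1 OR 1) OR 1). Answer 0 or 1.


Step 1: Evaluate inner node
  1 OR 1 = 1
Step 2: Evaluate root node
  1 OR 1 = 1

1


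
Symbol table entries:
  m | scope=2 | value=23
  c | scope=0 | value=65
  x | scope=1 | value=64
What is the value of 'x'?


Searching symbol table for 'x':
  m | scope=2 | value=23
  c | scope=0 | value=65
  x | scope=1 | value=64 <- MATCH
Found 'x' at scope 1 with value 64

64


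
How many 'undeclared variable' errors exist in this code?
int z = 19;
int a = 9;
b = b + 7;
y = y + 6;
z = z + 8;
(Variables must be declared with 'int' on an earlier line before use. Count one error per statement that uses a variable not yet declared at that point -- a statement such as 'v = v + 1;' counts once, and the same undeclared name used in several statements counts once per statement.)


Scanning code line by line:
  Line 1: declare 'z' -> declared = ['z']
  Line 2: declare 'a' -> declared = ['a', 'z']
  Line 3: use 'b' -> ERROR (undeclared)
  Line 4: use 'y' -> ERROR (undeclared)
  Line 5: use 'z' -> OK (declared)
Total undeclared variable errors: 2

2


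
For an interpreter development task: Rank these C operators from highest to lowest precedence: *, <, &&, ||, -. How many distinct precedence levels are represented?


Looking up precedence for each operator:
  * -> precedence 6
  < -> precedence 4
  && -> precedence 2
  || -> precedence 1
  - -> precedence 5
Sorted highest to lowest: *, -, <, &&, ||
Distinct precedence values: [6, 5, 4, 2, 1]
Number of distinct levels: 5

5


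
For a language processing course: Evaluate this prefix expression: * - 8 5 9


Parsing prefix expression: * - 8 5 9
Step 1: Innermost operation '- 8 5'
  8 - 5 = 3
Step 2: Outer operation '* [3] 9'
  3 * 9 = 27

27


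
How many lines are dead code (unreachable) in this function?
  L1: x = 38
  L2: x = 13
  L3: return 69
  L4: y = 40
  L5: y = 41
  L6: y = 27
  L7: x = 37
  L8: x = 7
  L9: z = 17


Analyzing control flow:
  L1: reachable (before return)
  L2: reachable (before return)
  L3: reachable (return statement)
  L4: DEAD (after return at L3)
  L5: DEAD (after return at L3)
  L6: DEAD (after return at L3)
  L7: DEAD (after return at L3)
  L8: DEAD (after return at L3)
  L9: DEAD (after return at L3)
Return at L3, total lines = 9
Dead lines: L4 through L9
Count: 6

6


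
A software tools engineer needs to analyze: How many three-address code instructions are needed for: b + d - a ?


Expression: b + d - a
Generating three-address code (respecting * over +/- precedence):
  Instruction 1: t1 = b + d
  Instruction 2: t2 = t1 - a
Total instructions: 2

2


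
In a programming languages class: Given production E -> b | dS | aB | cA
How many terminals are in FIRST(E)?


Production: E -> b | dS | aB | cA
Examining each alternative for leading terminals:
  E -> b : first terminal = 'b'
  E -> dS : first terminal = 'd'
  E -> aB : first terminal = 'a'
  E -> cA : first terminal = 'c'
FIRST(E) = {a, b, c, d}
Count: 4

4


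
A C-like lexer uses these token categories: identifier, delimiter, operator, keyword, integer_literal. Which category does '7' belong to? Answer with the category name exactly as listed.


Token: '7'
Checking categories:
  identifier: no
  integer_literal: YES
  operator: no
  keyword: no
  delimiter: no
Category: integer_literal

integer_literal


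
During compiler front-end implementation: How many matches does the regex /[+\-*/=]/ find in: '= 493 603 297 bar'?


Pattern: /[+\-*/=]/ (operators)
Input: '= 493 603 297 bar'
Scanning for matches:
  Match 1: '='
Total matches: 1

1


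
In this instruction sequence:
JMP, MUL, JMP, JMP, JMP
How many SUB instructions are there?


Scanning instruction sequence for SUB:
  Position 1: JMP
  Position 2: MUL
  Position 3: JMP
  Position 4: JMP
  Position 5: JMP
Matches at positions: []
Total SUB count: 0

0


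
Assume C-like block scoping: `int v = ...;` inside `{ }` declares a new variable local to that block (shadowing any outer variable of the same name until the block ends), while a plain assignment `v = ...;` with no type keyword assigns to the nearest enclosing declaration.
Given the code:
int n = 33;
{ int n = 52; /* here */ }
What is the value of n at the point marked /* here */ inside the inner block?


Analyzing scoping rules:
Outer scope: declares n = 33
Inner block: 'int n = 52;' declares a NEW n that shadows the outer one
Inside the block the inner declaration is in scope -> 52
Result: 52

52


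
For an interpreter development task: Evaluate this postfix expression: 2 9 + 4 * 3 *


Processing tokens left to right:
Push 2, Push 9
Pop 2 and 9, compute 2 + 9 = 11, push 11
Push 4
Pop 11 and 4, compute 11 * 4 = 44, push 44
Push 3
Pop 44 and 3, compute 44 * 3 = 132, push 132
Stack result: 132

132


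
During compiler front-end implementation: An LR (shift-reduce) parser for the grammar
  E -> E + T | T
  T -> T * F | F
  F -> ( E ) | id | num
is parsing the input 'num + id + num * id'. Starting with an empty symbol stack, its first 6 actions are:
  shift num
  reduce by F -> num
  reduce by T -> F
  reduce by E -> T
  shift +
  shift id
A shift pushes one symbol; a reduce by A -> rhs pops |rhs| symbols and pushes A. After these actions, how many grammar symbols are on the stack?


Tracking the symbol stack through each action:
  Action 1: shift 'num' : push -> stack = [num] (size 1)
  Action 2: reduce by F -> num : pop 1, push F -> stack = [F] (size 1)
  Action 3: reduce by T -> F : pop 1, push T -> stack = [T] (size 1)
  Action 4: reduce by E -> T : pop 1, push E -> stack = [E] (size 1)
  Action 5: shift '+' : push -> stack = [E, +] (size 2)
  Action 6: shift 'id' : push -> stack = [E, +, id] (size 3)
Final stack size: 3

3


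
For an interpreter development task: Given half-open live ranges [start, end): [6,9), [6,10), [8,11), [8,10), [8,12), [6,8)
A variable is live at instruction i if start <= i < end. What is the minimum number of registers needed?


Live ranges:
  Var0: [6, 9)
  Var1: [6, 10)
  Var2: [8, 11)
  Var3: [8, 10)
  Var4: [8, 12)
  Var5: [6, 8)
Sweep-line events (position, delta, active):
  pos=6 start -> active=1
  pos=6 start -> active=2
  pos=6 start -> active=3
  pos=8 end -> active=2
  pos=8 start -> active=3
  pos=8 start -> active=4
  pos=8 start -> active=5
  pos=9 end -> active=4
  pos=10 end -> active=3
  pos=10 end -> active=2
  pos=11 end -> active=1
  pos=12 end -> active=0
Maximum simultaneous active: 5
Minimum registers needed: 5

5


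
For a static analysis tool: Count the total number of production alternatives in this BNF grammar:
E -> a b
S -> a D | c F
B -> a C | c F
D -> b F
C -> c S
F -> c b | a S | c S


Counting alternatives per rule:
  E: 1 alternative(s)
  S: 2 alternative(s)
  B: 2 alternative(s)
  D: 1 alternative(s)
  C: 1 alternative(s)
  F: 3 alternative(s)
Sum: 1 + 2 + 2 + 1 + 1 + 3 = 10

10


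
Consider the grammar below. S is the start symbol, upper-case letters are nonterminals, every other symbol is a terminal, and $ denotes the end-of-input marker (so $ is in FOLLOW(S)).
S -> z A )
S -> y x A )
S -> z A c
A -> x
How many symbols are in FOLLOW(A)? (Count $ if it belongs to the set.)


S is the start symbol and does not occur in any rule body, so FOLLOW(S) = {$}.
Examining every occurrence of A in a rule body:
  S -> z A ) : A is followed by terminal ')' -> add ')'
  S -> y x A ) : A is followed by terminal ')' -> add ')' (already in the set)
  S -> z A c : A is followed by terminal 'c' -> add 'c'
  A -> x : A does not occur in the body -> contributes nothing
FOLLOW(A) = {), c}
Count: 2

2


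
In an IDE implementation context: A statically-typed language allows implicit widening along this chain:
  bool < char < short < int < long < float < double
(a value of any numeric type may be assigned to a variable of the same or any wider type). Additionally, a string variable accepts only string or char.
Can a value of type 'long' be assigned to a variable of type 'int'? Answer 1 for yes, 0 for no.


Target variable type: int
Source value type: long
Numeric ranks: long=4, int=3
Widening allowed iff rank(source) <= rank(target): 4 <= 3? No
Result: 0

0


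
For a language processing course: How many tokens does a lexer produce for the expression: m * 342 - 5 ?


Scanning 'm * 342 - 5'
Token 1: 'm' -> identifier
Token 2: '*' -> operator
Token 3: '342' -> integer_literal
Token 4: '-' -> operator
Token 5: '5' -> integer_literal
Total tokens: 5

5


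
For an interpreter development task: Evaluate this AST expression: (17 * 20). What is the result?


Expression: (17 * 20)
Evaluating step by step:
  17 * 20 = 340
Result: 340

340


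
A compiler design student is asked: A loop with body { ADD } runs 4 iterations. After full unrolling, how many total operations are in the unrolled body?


Loop body operations: ADD (1 op per iteration)
Unrolling 4 iterations:
  Iteration 1: ADD (1 ops)
  Iteration 2: ADD (1 ops)
  Iteration 3: ADD (1 ops)
  Iteration 4: ADD (1 ops)
Total: 4 iterations * 1 ops/iter = 4 operations

4


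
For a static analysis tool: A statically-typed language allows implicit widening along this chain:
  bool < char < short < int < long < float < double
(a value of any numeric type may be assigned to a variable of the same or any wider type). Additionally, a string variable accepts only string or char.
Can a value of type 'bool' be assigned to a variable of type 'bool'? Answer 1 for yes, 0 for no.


Target variable type: bool
Source value type: bool
Numeric ranks: bool=0, bool=0
Widening allowed iff rank(source) <= rank(target): 0 <= 0? Yes
Result: 1

1


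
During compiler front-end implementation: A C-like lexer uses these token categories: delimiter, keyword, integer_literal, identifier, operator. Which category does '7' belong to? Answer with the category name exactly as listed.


Token: '7'
Checking categories:
  identifier: no
  integer_literal: YES
  operator: no
  keyword: no
  delimiter: no
Category: integer_literal

integer_literal


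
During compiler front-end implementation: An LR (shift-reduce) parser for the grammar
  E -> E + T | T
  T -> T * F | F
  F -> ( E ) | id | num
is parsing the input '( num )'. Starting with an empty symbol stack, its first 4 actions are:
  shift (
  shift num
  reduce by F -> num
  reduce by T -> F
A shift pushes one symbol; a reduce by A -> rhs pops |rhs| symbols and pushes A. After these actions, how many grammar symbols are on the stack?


Tracking the symbol stack through each action:
  Action 1: shift '(' : push -> stack = [(] (size 1)
  Action 2: shift 'num' : push -> stack = [(, num] (size 2)
  Action 3: reduce by F -> num : pop 1, push F -> stack = [(, F] (size 2)
  Action 4: reduce by T -> F : pop 1, push T -> stack = [(, T] (size 2)
Final stack size: 2

2


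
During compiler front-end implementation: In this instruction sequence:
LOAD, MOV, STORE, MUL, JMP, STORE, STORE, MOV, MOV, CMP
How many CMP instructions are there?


Scanning instruction sequence for CMP:
  Position 1: LOAD
  Position 2: MOV
  Position 3: STORE
  Position 4: MUL
  Position 5: JMP
  Position 6: STORE
  Position 7: STORE
  Position 8: MOV
  Position 9: MOV
  Position 10: CMP <- MATCH
Matches at positions: [10]
Total CMP count: 1

1


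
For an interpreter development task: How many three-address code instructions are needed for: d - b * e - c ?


Expression: d - b * e - c
Generating three-address code (respecting * over +/- precedence):
  Instruction 1: t1 = b * e
  Instruction 2: t2 = d - t1
  Instruction 3: t3 = t2 - c
Total instructions: 3

3


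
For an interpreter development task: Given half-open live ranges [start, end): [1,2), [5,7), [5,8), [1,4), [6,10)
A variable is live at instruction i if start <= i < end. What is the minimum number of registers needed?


Live ranges:
  Var0: [1, 2)
  Var1: [5, 7)
  Var2: [5, 8)
  Var3: [1, 4)
  Var4: [6, 10)
Sweep-line events (position, delta, active):
  pos=1 start -> active=1
  pos=1 start -> active=2
  pos=2 end -> active=1
  pos=4 end -> active=0
  pos=5 start -> active=1
  pos=5 start -> active=2
  pos=6 start -> active=3
  pos=7 end -> active=2
  pos=8 end -> active=1
  pos=10 end -> active=0
Maximum simultaneous active: 3
Minimum registers needed: 3

3


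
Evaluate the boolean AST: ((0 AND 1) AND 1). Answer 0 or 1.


Step 1: Evaluate inner node
  0 AND 1 = 0
Step 2: Evaluate root node
  0 AND 1 = 0

0


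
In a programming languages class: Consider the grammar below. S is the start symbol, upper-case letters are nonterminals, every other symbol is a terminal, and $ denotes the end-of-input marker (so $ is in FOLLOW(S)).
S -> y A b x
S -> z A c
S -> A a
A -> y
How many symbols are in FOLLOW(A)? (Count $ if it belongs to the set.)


S is the start symbol and does not occur in any rule body, so FOLLOW(S) = {$}.
Examining every occurrence of A in a rule body:
  S -> y A b x : A is followed by terminal 'b' -> add 'b'
  S -> z A c : A is followed by terminal 'c' -> add 'c'
  S -> A a : A is followed by terminal 'a' -> add 'a'
  A -> y : A does not occur in the body -> contributes nothing
FOLLOW(A) = {a, b, c}
Count: 3

3


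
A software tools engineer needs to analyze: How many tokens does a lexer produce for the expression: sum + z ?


Scanning 'sum + z'
Token 1: 'sum' -> identifier
Token 2: '+' -> operator
Token 3: 'z' -> identifier
Total tokens: 3

3


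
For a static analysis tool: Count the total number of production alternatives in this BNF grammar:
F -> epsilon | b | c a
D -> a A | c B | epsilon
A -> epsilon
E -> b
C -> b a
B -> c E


Counting alternatives per rule:
  F: 3 alternative(s)
  D: 3 alternative(s)
  A: 1 alternative(s)
  E: 1 alternative(s)
  C: 1 alternative(s)
  B: 1 alternative(s)
Sum: 3 + 3 + 1 + 1 + 1 + 1 = 10

10


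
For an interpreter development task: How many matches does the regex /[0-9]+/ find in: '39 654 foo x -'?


Pattern: /[0-9]+/ (int literals)
Input: '39 654 foo x -'
Scanning for matches:
  Match 1: '39'
  Match 2: '654'
Total matches: 2

2


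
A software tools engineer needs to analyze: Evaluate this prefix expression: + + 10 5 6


Parsing prefix expression: + + 10 5 6
Step 1: Innermost operation '+ 10 5'
  10 + 5 = 15
Step 2: Outer operation '+ [15] 6'
  15 + 6 = 21

21


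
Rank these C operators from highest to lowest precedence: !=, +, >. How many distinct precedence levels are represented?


Looking up precedence for each operator:
  != -> precedence 3
  + -> precedence 5
  > -> precedence 4
Sorted highest to lowest: +, >, !=
Distinct precedence values: [5, 4, 3]
Number of distinct levels: 3

3


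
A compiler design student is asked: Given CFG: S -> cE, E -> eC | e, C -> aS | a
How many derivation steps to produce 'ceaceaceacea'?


Grammar: S -> cE, E -> eC | e, C -> aS | a
Deriving 'ceaceaceacea':
Step 1: S -> cE => cE
Step 2: E -> eC => ceC
Step 3: C -> aS => ceaS
Step 4: S -> cE => ceacE
Step 5: E -> eC => ceaceC
Step 6: C -> aS => ceaceaS
Step 7: S -> cE => ceaceacE
Step 8: E -> eC => ceaceaceC
Step 9: C -> aS => ceaceaceaS
Step 10: S -> cE => ceaceaceacE
Step 11: E -> eC => ceaceaceaceC
Step 12: C -> a => ceaceaceacea
Total derivation steps: 12

12


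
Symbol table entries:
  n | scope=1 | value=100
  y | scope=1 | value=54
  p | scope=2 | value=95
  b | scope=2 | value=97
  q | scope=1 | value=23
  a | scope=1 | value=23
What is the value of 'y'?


Searching symbol table for 'y':
  n | scope=1 | value=100
  y | scope=1 | value=54 <- MATCH
  p | scope=2 | value=95
  b | scope=2 | value=97
  q | scope=1 | value=23
  a | scope=1 | value=23
Found 'y' at scope 1 with value 54

54


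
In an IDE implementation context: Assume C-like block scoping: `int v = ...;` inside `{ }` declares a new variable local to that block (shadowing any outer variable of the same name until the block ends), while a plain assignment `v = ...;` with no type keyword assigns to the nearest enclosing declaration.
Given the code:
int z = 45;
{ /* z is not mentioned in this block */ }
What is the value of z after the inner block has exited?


Analyzing scoping rules:
Outer scope: declares z = 45
Inner block: z is neither redeclared nor assigned -> unchanged
After the block -> 45
Result: 45

45


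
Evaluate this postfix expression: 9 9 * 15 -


Processing tokens left to right:
Push 9, Push 9
Pop 9 and 9, compute 9 * 9 = 81, push 81
Push 15
Pop 81 and 15, compute 81 - 15 = 66, push 66
Stack result: 66

66


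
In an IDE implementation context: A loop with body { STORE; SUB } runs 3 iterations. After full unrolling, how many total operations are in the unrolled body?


Loop body operations: STORE, SUB (2 ops per iteration)
Unrolling 3 iterations:
  Iteration 1: STORE, SUB (2 ops)
  Iteration 2: STORE, SUB (2 ops)
  Iteration 3: STORE, SUB (2 ops)
Total: 3 iterations * 2 ops/iter = 6 operations

6


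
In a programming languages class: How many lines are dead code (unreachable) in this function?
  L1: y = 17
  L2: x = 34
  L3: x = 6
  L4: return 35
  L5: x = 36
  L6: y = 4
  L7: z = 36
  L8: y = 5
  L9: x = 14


Analyzing control flow:
  L1: reachable (before return)
  L2: reachable (before return)
  L3: reachable (before return)
  L4: reachable (return statement)
  L5: DEAD (after return at L4)
  L6: DEAD (after return at L4)
  L7: DEAD (after return at L4)
  L8: DEAD (after return at L4)
  L9: DEAD (after return at L4)
Return at L4, total lines = 9
Dead lines: L5 through L9
Count: 5

5


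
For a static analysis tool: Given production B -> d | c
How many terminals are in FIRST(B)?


Production: B -> d | c
Examining each alternative for leading terminals:
  B -> d : first terminal = 'd'
  B -> c : first terminal = 'c'
FIRST(B) = {c, d}
Count: 2

2


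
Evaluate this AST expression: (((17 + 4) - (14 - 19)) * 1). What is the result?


Expression: (((17 + 4) - (14 - 19)) * 1)
Evaluating step by step:
  17 + 4 = 21
  14 - 19 = -5
  21 - -5 = 26
  26 * 1 = 26
Result: 26

26


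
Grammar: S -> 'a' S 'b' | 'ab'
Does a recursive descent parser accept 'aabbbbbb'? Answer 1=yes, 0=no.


Grammar accepts strings of the form a^n b^n (n >= 1)
Word: 'aabbbbbb'
Counting: 2 a's and 6 b's
Check: 2 == 6? No
Mismatch: a-count != b-count
Rejected

0


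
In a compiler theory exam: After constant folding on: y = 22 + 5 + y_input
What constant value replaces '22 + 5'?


Identifying constant sub-expression:
  Original: y = 22 + 5 + y_input
  22 and 5 are both compile-time constants
  Evaluating: 22 + 5 = 27
  After folding: y = 27 + y_input

27


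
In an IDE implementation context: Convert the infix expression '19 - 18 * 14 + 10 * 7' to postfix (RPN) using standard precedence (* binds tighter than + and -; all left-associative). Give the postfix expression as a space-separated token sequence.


Applying the shunting-yard algorithm:
  Operand 19 -> output
  Push '-' onto operator stack -> op-stack: [-]
  Operand 18 -> output
  Push '*' onto operator stack -> op-stack: [-, *]
  Operand 14 -> output
  See '+' (prec 1); top '*' (prec 2) >= it -> pop '*' to output
  See '+' (prec 1); top '-' (prec 1) >= it -> pop '-' to output
  Push '+' onto operator stack -> op-stack: [+]
  Operand 10 -> output
  Push '*' onto operator stack -> op-stack: [+, *]
  Operand 7 -> output
  End of input: pop '*' to output
  End of input: pop '+' to output
Postfix result: 19 18 14 * - 10 7 * +

19 18 14 * - 10 7 * +
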